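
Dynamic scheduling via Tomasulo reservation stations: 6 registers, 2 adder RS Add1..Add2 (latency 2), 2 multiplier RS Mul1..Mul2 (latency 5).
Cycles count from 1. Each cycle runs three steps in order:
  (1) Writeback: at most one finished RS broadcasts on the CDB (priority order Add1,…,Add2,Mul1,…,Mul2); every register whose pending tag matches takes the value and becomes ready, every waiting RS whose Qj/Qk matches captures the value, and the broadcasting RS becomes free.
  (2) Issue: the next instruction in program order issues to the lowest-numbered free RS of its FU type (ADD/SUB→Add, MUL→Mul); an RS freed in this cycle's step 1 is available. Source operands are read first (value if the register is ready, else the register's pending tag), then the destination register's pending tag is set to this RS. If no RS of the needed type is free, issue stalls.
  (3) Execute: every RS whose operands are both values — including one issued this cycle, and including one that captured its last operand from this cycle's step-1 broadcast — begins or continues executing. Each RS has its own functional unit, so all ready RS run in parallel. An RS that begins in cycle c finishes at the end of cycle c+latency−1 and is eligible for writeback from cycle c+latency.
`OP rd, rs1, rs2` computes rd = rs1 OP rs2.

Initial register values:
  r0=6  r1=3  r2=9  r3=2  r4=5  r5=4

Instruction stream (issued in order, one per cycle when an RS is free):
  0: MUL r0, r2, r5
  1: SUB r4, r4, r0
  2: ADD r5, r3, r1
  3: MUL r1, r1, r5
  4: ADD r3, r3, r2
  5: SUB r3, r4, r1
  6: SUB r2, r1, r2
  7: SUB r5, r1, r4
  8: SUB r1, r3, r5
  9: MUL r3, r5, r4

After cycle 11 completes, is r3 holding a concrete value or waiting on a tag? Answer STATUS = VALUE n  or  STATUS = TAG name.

  c1: issue MUL r0<-Mul1  regs: r0:Mul1,r1:3,r2:9,r3:2,r4:5,r5:4
  c2: issue SUB r4<-Add1  regs: r0:Mul1,r1:3,r2:9,r3:2,r4:Add1,r5:4
  c3: issue ADD r5<-Add2  regs: r0:Mul1,r1:3,r2:9,r3:2,r4:Add1,r5:Add2
  c4: issue MUL r1<-Mul2  regs: r0:Mul1,r1:Mul2,r2:9,r3:2,r4:Add1,r5:Add2
  c5: CDB Add2=5; issue ADD r3<-Add2  regs: r0:Mul1,r1:Mul2,r2:9,r3:Add2,r4:Add1,r5:5
  c6: CDB Mul1=36; stall  regs: r0:36,r1:Mul2,r2:9,r3:Add2,r4:Add1,r5:5
  c7: CDB Add2=11; issue SUB r3<-Add2  regs: r0:36,r1:Mul2,r2:9,r3:Add2,r4:Add1,r5:5
  c8: CDB Add1=-31; issue SUB r2<-Add1  regs: r0:36,r1:Mul2,r2:Add1,r3:Add2,r4:-31,r5:5
  c9: stall  regs: r0:36,r1:Mul2,r2:Add1,r3:Add2,r4:-31,r5:5
  c10: CDB Mul2=15; stall  regs: r0:36,r1:15,r2:Add1,r3:Add2,r4:-31,r5:5
  c11: stall  regs: r0:36,r1:15,r2:Add1,r3:Add2,r4:-31,r5:5

STATUS = TAG Add2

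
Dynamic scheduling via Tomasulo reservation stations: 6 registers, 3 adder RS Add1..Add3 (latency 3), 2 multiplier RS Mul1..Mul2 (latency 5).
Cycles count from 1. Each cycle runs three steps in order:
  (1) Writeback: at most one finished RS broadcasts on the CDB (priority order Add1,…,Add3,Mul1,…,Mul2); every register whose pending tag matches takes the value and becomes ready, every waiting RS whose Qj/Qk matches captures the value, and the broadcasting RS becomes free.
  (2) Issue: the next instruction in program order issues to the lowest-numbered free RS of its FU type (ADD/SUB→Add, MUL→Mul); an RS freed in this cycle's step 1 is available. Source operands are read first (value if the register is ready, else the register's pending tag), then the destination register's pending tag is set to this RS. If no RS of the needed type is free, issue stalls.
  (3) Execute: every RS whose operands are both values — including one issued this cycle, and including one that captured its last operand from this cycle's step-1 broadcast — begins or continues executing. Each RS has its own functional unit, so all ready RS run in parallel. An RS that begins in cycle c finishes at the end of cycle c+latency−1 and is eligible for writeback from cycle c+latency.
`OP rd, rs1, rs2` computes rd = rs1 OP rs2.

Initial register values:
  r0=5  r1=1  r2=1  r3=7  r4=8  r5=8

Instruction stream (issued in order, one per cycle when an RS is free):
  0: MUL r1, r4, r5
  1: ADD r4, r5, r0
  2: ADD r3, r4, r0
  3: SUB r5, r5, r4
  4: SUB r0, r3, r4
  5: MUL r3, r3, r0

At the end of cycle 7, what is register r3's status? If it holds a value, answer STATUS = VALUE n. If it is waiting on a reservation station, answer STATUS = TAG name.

c1: issue MUL r1<-Mul1 | r0:5,r1:Mul1,r2:1,r3:7,r4:8,r5:8
c2: issue ADD r4<-Add1 | r0:5,r1:Mul1,r2:1,r3:7,r4:Add1,r5:8
c3: issue ADD r3<-Add2 | r0:5,r1:Mul1,r2:1,r3:Add2,r4:Add1,r5:8
c4: issue SUB r5<-Add3 | r0:5,r1:Mul1,r2:1,r3:Add2,r4:Add1,r5:Add3
c5: CDB Add1=13; issue SUB r0<-Add1 | r0:Add1,r1:Mul1,r2:1,r3:Add2,r4:13,r5:Add3
c6: CDB Mul1=64; issue MUL r3<-Mul1 | r0:Add1,r1:64,r2:1,r3:Mul1,r4:13,r5:Add3
c7: - | r0:Add1,r1:64,r2:1,r3:Mul1,r4:13,r5:Add3

STATUS = TAG Mul1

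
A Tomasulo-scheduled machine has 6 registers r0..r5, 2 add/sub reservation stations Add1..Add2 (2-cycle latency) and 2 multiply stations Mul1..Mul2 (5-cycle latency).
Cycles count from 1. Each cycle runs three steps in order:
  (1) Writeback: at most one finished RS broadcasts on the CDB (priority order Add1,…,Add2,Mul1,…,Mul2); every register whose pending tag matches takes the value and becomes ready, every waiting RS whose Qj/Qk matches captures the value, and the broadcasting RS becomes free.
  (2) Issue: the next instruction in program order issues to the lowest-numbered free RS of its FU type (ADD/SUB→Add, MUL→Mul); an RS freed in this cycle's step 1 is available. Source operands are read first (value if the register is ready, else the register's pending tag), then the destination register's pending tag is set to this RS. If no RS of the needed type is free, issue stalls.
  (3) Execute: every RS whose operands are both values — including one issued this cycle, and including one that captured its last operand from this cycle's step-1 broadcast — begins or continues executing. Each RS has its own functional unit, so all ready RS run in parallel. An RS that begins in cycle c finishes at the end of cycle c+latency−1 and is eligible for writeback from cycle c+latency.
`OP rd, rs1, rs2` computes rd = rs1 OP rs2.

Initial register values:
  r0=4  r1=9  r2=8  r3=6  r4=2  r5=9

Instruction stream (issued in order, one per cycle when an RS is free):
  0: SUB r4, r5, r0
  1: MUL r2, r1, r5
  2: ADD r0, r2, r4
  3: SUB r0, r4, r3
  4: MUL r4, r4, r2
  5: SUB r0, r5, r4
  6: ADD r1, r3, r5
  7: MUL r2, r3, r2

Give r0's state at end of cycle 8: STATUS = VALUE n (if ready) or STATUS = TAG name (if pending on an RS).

STATUS = TAG Add2

c1: issue SUB r4<-Add1 | r0:4,r1:9,r2:8,r3:6,r4:Add1,r5:9
c2: issue MUL r2<-Mul1 | r0:4,r1:9,r2:Mul1,r3:6,r4:Add1,r5:9
c3: CDB Add1=5; issue ADD r0<-Add1 | r0:Add1,r1:9,r2:Mul1,r3:6,r4:5,r5:9
c4: issue SUB r0<-Add2 | r0:Add2,r1:9,r2:Mul1,r3:6,r4:5,r5:9
c5: issue MUL r4<-Mul2 | r0:Add2,r1:9,r2:Mul1,r3:6,r4:Mul2,r5:9
c6: CDB Add2=-1; issue SUB r0<-Add2 | r0:Add2,r1:9,r2:Mul1,r3:6,r4:Mul2,r5:9
c7: CDB Mul1=81; stall | r0:Add2,r1:9,r2:81,r3:6,r4:Mul2,r5:9
c8: stall | r0:Add2,r1:9,r2:81,r3:6,r4:Mul2,r5:9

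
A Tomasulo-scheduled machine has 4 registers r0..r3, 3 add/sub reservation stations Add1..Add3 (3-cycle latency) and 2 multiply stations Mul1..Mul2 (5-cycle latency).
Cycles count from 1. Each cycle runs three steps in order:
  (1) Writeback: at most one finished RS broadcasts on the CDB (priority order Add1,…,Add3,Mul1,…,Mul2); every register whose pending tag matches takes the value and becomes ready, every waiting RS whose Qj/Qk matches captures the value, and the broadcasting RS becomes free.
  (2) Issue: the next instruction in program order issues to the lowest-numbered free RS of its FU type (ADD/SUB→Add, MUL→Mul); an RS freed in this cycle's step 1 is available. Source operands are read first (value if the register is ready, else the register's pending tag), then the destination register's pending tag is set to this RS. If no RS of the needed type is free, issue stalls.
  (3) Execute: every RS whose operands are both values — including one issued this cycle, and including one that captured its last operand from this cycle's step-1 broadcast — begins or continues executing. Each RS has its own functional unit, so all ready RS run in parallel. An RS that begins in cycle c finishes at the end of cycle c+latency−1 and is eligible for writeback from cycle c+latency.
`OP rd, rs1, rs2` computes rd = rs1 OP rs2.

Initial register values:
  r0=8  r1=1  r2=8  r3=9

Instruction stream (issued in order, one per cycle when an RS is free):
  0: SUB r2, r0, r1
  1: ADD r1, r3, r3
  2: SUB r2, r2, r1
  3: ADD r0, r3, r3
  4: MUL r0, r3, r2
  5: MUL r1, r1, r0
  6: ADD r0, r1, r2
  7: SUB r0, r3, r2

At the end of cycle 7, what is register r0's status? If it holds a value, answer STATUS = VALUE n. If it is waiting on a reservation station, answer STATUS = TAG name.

STATUS = TAG Add1

  c1: issue SUB r2<-Add1  regs: r0:8,r1:1,r2:Add1,r3:9
  c2: issue ADD r1<-Add2  regs: r0:8,r1:Add2,r2:Add1,r3:9
  c3: issue SUB r2<-Add3  regs: r0:8,r1:Add2,r2:Add3,r3:9
  c4: CDB Add1=7; issue ADD r0<-Add1  regs: r0:Add1,r1:Add2,r2:Add3,r3:9
  c5: CDB Add2=18; issue MUL r0<-Mul1  regs: r0:Mul1,r1:18,r2:Add3,r3:9
  c6: issue MUL r1<-Mul2  regs: r0:Mul1,r1:Mul2,r2:Add3,r3:9
  c7: CDB Add1=18; issue ADD r0<-Add1  regs: r0:Add1,r1:Mul2,r2:Add3,r3:9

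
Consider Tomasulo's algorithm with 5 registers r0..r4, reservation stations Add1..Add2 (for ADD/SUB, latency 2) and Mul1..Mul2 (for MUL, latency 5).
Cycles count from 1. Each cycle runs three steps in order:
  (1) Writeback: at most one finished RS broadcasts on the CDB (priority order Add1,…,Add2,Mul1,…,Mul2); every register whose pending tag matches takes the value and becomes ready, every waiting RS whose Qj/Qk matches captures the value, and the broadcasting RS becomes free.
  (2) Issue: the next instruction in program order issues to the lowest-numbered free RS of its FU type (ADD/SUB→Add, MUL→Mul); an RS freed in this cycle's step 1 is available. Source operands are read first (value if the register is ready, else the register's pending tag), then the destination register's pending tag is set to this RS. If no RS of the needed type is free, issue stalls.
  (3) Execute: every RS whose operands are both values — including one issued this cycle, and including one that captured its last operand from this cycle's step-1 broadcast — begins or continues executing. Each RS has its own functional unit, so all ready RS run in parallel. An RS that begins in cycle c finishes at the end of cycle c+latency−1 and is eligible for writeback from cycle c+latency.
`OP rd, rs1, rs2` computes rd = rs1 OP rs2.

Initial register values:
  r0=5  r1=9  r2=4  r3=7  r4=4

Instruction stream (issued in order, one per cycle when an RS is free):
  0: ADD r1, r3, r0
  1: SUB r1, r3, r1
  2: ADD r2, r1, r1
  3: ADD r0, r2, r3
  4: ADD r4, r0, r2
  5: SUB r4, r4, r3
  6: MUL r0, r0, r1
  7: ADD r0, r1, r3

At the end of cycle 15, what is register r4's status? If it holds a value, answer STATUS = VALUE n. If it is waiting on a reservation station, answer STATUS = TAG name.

  c1: issue ADD r1<-Add1  regs: r0:5,r1:Add1,r2:4,r3:7,r4:4
  c2: issue SUB r1<-Add2  regs: r0:5,r1:Add2,r2:4,r3:7,r4:4
  c3: CDB Add1=12; issue ADD r2<-Add1  regs: r0:5,r1:Add2,r2:Add1,r3:7,r4:4
  c4: stall  regs: r0:5,r1:Add2,r2:Add1,r3:7,r4:4
  c5: CDB Add2=-5; issue ADD r0<-Add2  regs: r0:Add2,r1:-5,r2:Add1,r3:7,r4:4
  c6: stall  regs: r0:Add2,r1:-5,r2:Add1,r3:7,r4:4
  c7: CDB Add1=-10; issue ADD r4<-Add1  regs: r0:Add2,r1:-5,r2:-10,r3:7,r4:Add1
  c8: stall  regs: r0:Add2,r1:-5,r2:-10,r3:7,r4:Add1
  c9: CDB Add2=-3; issue SUB r4<-Add2  regs: r0:-3,r1:-5,r2:-10,r3:7,r4:Add2
  c10: issue MUL r0<-Mul1  regs: r0:Mul1,r1:-5,r2:-10,r3:7,r4:Add2
  c11: CDB Add1=-13; issue ADD r0<-Add1  regs: r0:Add1,r1:-5,r2:-10,r3:7,r4:Add2
  c12: -  regs: r0:Add1,r1:-5,r2:-10,r3:7,r4:Add2
  c13: CDB Add1=2  regs: r0:2,r1:-5,r2:-10,r3:7,r4:Add2
  c14: CDB Add2=-20  regs: r0:2,r1:-5,r2:-10,r3:7,r4:-20
  c15: CDB Mul1=15  regs: r0:2,r1:-5,r2:-10,r3:7,r4:-20

STATUS = VALUE -20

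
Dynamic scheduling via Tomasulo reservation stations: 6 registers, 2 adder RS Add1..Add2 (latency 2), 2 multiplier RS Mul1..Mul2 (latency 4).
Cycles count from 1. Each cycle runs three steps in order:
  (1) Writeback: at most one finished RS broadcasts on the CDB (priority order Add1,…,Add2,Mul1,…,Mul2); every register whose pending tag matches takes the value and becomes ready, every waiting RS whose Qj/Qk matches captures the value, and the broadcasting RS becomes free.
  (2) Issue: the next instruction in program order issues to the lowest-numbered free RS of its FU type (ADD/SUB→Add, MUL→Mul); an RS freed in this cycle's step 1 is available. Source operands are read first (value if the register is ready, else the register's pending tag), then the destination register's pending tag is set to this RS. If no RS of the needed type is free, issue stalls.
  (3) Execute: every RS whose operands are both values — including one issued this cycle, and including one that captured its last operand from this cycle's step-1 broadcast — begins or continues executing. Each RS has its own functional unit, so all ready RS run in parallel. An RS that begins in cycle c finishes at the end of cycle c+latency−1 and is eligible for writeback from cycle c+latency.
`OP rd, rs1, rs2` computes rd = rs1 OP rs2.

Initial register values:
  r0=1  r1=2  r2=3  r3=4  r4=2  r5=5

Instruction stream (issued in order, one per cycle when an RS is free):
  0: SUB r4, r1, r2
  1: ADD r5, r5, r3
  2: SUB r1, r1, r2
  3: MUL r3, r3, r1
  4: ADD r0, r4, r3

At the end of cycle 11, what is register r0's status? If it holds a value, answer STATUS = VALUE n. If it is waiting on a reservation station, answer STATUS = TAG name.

STATUS = VALUE -5

cycle 1: issue SUB r4<-Add1 // r0:1,r1:2,r2:3,r3:4,r4:Add1,r5:5
cycle 2: issue ADD r5<-Add2 // r0:1,r1:2,r2:3,r3:4,r4:Add1,r5:Add2
cycle 3: CDB Add1=-1; issue SUB r1<-Add1 // r0:1,r1:Add1,r2:3,r3:4,r4:-1,r5:Add2
cycle 4: CDB Add2=9; issue MUL r3<-Mul1 // r0:1,r1:Add1,r2:3,r3:Mul1,r4:-1,r5:9
cycle 5: CDB Add1=-1; issue ADD r0<-Add1 // r0:Add1,r1:-1,r2:3,r3:Mul1,r4:-1,r5:9
cycle 6: - // r0:Add1,r1:-1,r2:3,r3:Mul1,r4:-1,r5:9
cycle 7: - // r0:Add1,r1:-1,r2:3,r3:Mul1,r4:-1,r5:9
cycle 8: - // r0:Add1,r1:-1,r2:3,r3:Mul1,r4:-1,r5:9
cycle 9: CDB Mul1=-4 // r0:Add1,r1:-1,r2:3,r3:-4,r4:-1,r5:9
cycle 10: - // r0:Add1,r1:-1,r2:3,r3:-4,r4:-1,r5:9
cycle 11: CDB Add1=-5 // r0:-5,r1:-1,r2:3,r3:-4,r4:-1,r5:9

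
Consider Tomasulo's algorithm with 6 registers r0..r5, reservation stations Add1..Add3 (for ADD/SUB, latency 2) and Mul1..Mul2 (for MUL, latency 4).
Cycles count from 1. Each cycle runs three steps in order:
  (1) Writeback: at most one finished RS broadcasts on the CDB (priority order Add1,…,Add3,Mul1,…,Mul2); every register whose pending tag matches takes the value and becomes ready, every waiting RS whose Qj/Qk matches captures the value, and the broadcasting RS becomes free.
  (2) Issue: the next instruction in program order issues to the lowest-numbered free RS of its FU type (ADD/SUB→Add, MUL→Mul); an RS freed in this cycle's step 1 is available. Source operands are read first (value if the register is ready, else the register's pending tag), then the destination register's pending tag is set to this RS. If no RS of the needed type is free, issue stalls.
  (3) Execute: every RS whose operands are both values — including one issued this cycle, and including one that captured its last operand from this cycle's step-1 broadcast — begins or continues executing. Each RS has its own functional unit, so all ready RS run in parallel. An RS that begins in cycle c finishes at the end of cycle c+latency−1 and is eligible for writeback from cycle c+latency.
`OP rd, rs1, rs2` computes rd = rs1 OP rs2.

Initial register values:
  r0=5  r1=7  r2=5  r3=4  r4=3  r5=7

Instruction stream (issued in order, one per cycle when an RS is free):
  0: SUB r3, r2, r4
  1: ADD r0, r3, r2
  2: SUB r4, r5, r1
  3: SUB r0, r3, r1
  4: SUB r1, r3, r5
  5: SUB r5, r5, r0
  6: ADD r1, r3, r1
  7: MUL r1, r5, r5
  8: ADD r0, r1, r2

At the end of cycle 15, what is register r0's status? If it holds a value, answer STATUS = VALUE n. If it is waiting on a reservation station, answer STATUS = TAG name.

STATUS = TAG Add1

  c1: issue SUB r3<-Add1  regs: r0:5,r1:7,r2:5,r3:Add1,r4:3,r5:7
  c2: issue ADD r0<-Add2  regs: r0:Add2,r1:7,r2:5,r3:Add1,r4:3,r5:7
  c3: CDB Add1=2; issue SUB r4<-Add1  regs: r0:Add2,r1:7,r2:5,r3:2,r4:Add1,r5:7
  c4: issue SUB r0<-Add3  regs: r0:Add3,r1:7,r2:5,r3:2,r4:Add1,r5:7
  c5: CDB Add1=0; issue SUB r1<-Add1  regs: r0:Add3,r1:Add1,r2:5,r3:2,r4:0,r5:7
  c6: CDB Add2=7; issue SUB r5<-Add2  regs: r0:Add3,r1:Add1,r2:5,r3:2,r4:0,r5:Add2
  c7: CDB Add1=-5; issue ADD r1<-Add1  regs: r0:Add3,r1:Add1,r2:5,r3:2,r4:0,r5:Add2
  c8: CDB Add3=-5; issue MUL r1<-Mul1  regs: r0:-5,r1:Mul1,r2:5,r3:2,r4:0,r5:Add2
  c9: CDB Add1=-3; issue ADD r0<-Add1  regs: r0:Add1,r1:Mul1,r2:5,r3:2,r4:0,r5:Add2
  c10: CDB Add2=12  regs: r0:Add1,r1:Mul1,r2:5,r3:2,r4:0,r5:12
  c11: -  regs: r0:Add1,r1:Mul1,r2:5,r3:2,r4:0,r5:12
  c12: -  regs: r0:Add1,r1:Mul1,r2:5,r3:2,r4:0,r5:12
  c13: -  regs: r0:Add1,r1:Mul1,r2:5,r3:2,r4:0,r5:12
  c14: CDB Mul1=144  regs: r0:Add1,r1:144,r2:5,r3:2,r4:0,r5:12
  c15: -  regs: r0:Add1,r1:144,r2:5,r3:2,r4:0,r5:12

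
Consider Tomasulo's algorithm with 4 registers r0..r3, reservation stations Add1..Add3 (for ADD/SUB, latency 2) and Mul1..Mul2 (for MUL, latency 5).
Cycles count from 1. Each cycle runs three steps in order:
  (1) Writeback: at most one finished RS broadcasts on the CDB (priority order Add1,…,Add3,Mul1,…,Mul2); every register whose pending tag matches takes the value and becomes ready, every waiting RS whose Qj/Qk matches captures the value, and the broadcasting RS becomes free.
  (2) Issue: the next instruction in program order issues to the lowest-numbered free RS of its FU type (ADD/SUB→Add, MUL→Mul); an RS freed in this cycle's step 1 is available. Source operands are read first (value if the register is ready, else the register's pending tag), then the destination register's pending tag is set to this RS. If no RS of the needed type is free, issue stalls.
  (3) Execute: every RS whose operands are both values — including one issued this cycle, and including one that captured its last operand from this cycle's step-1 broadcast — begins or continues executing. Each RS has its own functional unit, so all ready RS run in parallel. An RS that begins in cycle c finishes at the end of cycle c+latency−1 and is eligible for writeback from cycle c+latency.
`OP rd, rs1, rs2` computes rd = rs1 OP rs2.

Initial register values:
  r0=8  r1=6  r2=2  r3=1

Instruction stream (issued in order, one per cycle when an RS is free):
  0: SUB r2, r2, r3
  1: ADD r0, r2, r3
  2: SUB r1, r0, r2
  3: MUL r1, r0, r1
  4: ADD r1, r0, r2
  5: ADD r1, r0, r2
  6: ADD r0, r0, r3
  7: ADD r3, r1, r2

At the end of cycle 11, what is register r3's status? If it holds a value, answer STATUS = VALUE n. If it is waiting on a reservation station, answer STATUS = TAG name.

STATUS = TAG Add2

c1: issue SUB r2<-Add1 | r0:8,r1:6,r2:Add1,r3:1
c2: issue ADD r0<-Add2 | r0:Add2,r1:6,r2:Add1,r3:1
c3: CDB Add1=1; issue SUB r1<-Add1 | r0:Add2,r1:Add1,r2:1,r3:1
c4: issue MUL r1<-Mul1 | r0:Add2,r1:Mul1,r2:1,r3:1
c5: CDB Add2=2; issue ADD r1<-Add2 | r0:2,r1:Add2,r2:1,r3:1
c6: issue ADD r1<-Add3 | r0:2,r1:Add3,r2:1,r3:1
c7: CDB Add1=1; issue ADD r0<-Add1 | r0:Add1,r1:Add3,r2:1,r3:1
c8: CDB Add2=3; issue ADD r3<-Add2 | r0:Add1,r1:Add3,r2:1,r3:Add2
c9: CDB Add1=3 | r0:3,r1:Add3,r2:1,r3:Add2
c10: CDB Add3=3 | r0:3,r1:3,r2:1,r3:Add2
c11: - | r0:3,r1:3,r2:1,r3:Add2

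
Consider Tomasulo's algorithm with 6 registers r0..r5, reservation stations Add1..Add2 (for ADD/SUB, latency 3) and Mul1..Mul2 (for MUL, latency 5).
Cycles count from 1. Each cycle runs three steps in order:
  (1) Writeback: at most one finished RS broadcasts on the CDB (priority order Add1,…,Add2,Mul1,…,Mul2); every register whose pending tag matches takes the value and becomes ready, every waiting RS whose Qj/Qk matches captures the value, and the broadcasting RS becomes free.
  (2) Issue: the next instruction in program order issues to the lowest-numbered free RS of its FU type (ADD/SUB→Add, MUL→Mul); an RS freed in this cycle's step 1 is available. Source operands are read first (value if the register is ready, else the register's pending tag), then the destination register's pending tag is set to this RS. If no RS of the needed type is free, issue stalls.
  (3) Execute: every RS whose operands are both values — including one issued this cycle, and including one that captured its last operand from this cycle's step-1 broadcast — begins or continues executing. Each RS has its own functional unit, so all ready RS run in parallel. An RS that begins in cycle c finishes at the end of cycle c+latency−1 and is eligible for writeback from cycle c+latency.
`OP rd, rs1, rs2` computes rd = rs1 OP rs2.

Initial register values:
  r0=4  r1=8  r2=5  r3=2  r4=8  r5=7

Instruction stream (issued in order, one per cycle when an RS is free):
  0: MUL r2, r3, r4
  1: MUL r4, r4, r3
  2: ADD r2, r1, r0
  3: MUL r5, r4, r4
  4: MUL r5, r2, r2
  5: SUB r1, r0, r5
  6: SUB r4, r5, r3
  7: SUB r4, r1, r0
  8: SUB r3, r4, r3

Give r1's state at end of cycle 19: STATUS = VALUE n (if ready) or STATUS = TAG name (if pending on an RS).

STATUS = VALUE -140

cycle 1: issue MUL r2<-Mul1 // r0:4,r1:8,r2:Mul1,r3:2,r4:8,r5:7
cycle 2: issue MUL r4<-Mul2 // r0:4,r1:8,r2:Mul1,r3:2,r4:Mul2,r5:7
cycle 3: issue ADD r2<-Add1 // r0:4,r1:8,r2:Add1,r3:2,r4:Mul2,r5:7
cycle 4: stall // r0:4,r1:8,r2:Add1,r3:2,r4:Mul2,r5:7
cycle 5: stall // r0:4,r1:8,r2:Add1,r3:2,r4:Mul2,r5:7
cycle 6: CDB Add1=12; stall // r0:4,r1:8,r2:12,r3:2,r4:Mul2,r5:7
cycle 7: CDB Mul1=16; issue MUL r5<-Mul1 // r0:4,r1:8,r2:12,r3:2,r4:Mul2,r5:Mul1
cycle 8: CDB Mul2=16; issue MUL r5<-Mul2 // r0:4,r1:8,r2:12,r3:2,r4:16,r5:Mul2
cycle 9: issue SUB r1<-Add1 // r0:4,r1:Add1,r2:12,r3:2,r4:16,r5:Mul2
cycle 10: issue SUB r4<-Add2 // r0:4,r1:Add1,r2:12,r3:2,r4:Add2,r5:Mul2
cycle 11: stall // r0:4,r1:Add1,r2:12,r3:2,r4:Add2,r5:Mul2
cycle 12: stall // r0:4,r1:Add1,r2:12,r3:2,r4:Add2,r5:Mul2
cycle 13: CDB Mul1=256; stall // r0:4,r1:Add1,r2:12,r3:2,r4:Add2,r5:Mul2
cycle 14: CDB Mul2=144; stall // r0:4,r1:Add1,r2:12,r3:2,r4:Add2,r5:144
cycle 15: stall // r0:4,r1:Add1,r2:12,r3:2,r4:Add2,r5:144
cycle 16: stall // r0:4,r1:Add1,r2:12,r3:2,r4:Add2,r5:144
cycle 17: CDB Add1=-140; issue SUB r4<-Add1 // r0:4,r1:-140,r2:12,r3:2,r4:Add1,r5:144
cycle 18: CDB Add2=142; issue SUB r3<-Add2 // r0:4,r1:-140,r2:12,r3:Add2,r4:Add1,r5:144
cycle 19: - // r0:4,r1:-140,r2:12,r3:Add2,r4:Add1,r5:144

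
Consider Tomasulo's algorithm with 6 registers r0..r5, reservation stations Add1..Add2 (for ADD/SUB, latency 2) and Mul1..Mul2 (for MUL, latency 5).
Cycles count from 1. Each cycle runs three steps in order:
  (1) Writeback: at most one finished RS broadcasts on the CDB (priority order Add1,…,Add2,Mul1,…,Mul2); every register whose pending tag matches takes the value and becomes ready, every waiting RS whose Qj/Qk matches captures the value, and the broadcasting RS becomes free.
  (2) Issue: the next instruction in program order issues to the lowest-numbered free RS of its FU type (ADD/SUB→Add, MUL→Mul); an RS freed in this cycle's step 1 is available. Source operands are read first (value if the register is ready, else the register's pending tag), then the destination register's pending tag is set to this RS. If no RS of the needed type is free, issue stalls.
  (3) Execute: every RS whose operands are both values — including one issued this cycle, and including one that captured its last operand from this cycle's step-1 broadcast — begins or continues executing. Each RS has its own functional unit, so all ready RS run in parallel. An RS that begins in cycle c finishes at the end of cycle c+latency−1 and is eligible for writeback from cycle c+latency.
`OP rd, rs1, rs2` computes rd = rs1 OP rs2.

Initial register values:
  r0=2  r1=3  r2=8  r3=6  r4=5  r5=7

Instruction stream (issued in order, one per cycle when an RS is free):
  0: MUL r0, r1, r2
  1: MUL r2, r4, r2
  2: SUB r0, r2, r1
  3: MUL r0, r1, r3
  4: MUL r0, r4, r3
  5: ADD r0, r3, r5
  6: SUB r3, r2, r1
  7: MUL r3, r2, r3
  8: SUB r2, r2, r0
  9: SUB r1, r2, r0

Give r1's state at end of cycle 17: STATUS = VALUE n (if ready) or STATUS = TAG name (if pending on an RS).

STATUS = VALUE 14

c1: issue MUL r0<-Mul1 | r0:Mul1,r1:3,r2:8,r3:6,r4:5,r5:7
c2: issue MUL r2<-Mul2 | r0:Mul1,r1:3,r2:Mul2,r3:6,r4:5,r5:7
c3: issue SUB r0<-Add1 | r0:Add1,r1:3,r2:Mul2,r3:6,r4:5,r5:7
c4: stall | r0:Add1,r1:3,r2:Mul2,r3:6,r4:5,r5:7
c5: stall | r0:Add1,r1:3,r2:Mul2,r3:6,r4:5,r5:7
c6: CDB Mul1=24; issue MUL r0<-Mul1 | r0:Mul1,r1:3,r2:Mul2,r3:6,r4:5,r5:7
c7: CDB Mul2=40; issue MUL r0<-Mul2 | r0:Mul2,r1:3,r2:40,r3:6,r4:5,r5:7
c8: issue ADD r0<-Add2 | r0:Add2,r1:3,r2:40,r3:6,r4:5,r5:7
c9: CDB Add1=37; issue SUB r3<-Add1 | r0:Add2,r1:3,r2:40,r3:Add1,r4:5,r5:7
c10: CDB Add2=13; stall | r0:13,r1:3,r2:40,r3:Add1,r4:5,r5:7
c11: CDB Add1=37; stall | r0:13,r1:3,r2:40,r3:37,r4:5,r5:7
c12: CDB Mul1=18; issue MUL r3<-Mul1 | r0:13,r1:3,r2:40,r3:Mul1,r4:5,r5:7
c13: CDB Mul2=30; issue SUB r2<-Add1 | r0:13,r1:3,r2:Add1,r3:Mul1,r4:5,r5:7
c14: issue SUB r1<-Add2 | r0:13,r1:Add2,r2:Add1,r3:Mul1,r4:5,r5:7
c15: CDB Add1=27 | r0:13,r1:Add2,r2:27,r3:Mul1,r4:5,r5:7
c16: - | r0:13,r1:Add2,r2:27,r3:Mul1,r4:5,r5:7
c17: CDB Add2=14 | r0:13,r1:14,r2:27,r3:Mul1,r4:5,r5:7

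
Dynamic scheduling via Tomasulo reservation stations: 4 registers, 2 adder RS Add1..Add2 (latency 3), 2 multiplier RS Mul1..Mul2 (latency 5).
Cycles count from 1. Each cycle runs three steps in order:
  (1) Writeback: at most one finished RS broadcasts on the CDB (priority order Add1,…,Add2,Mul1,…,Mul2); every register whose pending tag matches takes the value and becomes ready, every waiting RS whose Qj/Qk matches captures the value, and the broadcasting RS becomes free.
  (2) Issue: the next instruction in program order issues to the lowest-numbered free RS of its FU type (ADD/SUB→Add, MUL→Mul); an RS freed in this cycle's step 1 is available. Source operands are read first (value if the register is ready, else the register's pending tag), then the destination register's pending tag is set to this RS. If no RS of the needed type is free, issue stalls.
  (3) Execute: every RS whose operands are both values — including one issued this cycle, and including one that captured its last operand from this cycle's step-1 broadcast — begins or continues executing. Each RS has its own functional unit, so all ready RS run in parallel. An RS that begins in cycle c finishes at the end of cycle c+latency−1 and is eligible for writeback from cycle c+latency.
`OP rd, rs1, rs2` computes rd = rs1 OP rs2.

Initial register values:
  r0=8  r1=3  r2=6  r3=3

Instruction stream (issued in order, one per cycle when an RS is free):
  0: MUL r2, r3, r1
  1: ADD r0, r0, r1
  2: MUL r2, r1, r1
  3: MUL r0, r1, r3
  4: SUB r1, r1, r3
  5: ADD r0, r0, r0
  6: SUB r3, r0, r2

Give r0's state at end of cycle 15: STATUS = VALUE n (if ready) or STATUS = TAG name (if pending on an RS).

STATUS = VALUE 18

cycle 1: issue MUL r2<-Mul1 // r0:8,r1:3,r2:Mul1,r3:3
cycle 2: issue ADD r0<-Add1 // r0:Add1,r1:3,r2:Mul1,r3:3
cycle 3: issue MUL r2<-Mul2 // r0:Add1,r1:3,r2:Mul2,r3:3
cycle 4: stall // r0:Add1,r1:3,r2:Mul2,r3:3
cycle 5: CDB Add1=11; stall // r0:11,r1:3,r2:Mul2,r3:3
cycle 6: CDB Mul1=9; issue MUL r0<-Mul1 // r0:Mul1,r1:3,r2:Mul2,r3:3
cycle 7: issue SUB r1<-Add1 // r0:Mul1,r1:Add1,r2:Mul2,r3:3
cycle 8: CDB Mul2=9; issue ADD r0<-Add2 // r0:Add2,r1:Add1,r2:9,r3:3
cycle 9: stall // r0:Add2,r1:Add1,r2:9,r3:3
cycle 10: CDB Add1=0; issue SUB r3<-Add1 // r0:Add2,r1:0,r2:9,r3:Add1
cycle 11: CDB Mul1=9 // r0:Add2,r1:0,r2:9,r3:Add1
cycle 12: - // r0:Add2,r1:0,r2:9,r3:Add1
cycle 13: - // r0:Add2,r1:0,r2:9,r3:Add1
cycle 14: CDB Add2=18 // r0:18,r1:0,r2:9,r3:Add1
cycle 15: - // r0:18,r1:0,r2:9,r3:Add1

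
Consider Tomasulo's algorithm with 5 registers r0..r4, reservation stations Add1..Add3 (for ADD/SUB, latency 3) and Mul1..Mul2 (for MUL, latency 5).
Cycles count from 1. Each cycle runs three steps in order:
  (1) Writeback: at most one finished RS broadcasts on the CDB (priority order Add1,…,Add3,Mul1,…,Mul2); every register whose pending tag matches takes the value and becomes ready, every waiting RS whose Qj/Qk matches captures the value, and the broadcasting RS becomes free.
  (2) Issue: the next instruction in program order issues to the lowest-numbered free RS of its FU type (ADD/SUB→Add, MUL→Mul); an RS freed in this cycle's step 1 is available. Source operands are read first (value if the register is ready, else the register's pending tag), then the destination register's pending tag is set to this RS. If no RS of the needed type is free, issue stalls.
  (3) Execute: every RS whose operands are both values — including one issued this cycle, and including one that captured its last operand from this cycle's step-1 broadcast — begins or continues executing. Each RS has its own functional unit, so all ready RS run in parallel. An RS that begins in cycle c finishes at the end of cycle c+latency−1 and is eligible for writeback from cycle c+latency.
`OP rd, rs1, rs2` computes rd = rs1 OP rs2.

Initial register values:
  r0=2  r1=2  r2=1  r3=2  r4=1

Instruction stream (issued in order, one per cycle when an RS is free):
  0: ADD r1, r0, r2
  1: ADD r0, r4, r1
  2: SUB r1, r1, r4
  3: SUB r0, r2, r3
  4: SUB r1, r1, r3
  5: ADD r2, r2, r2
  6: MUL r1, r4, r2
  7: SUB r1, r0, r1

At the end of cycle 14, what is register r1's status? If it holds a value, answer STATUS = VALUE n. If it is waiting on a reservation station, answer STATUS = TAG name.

c1: issue ADD r1<-Add1 | r0:2,r1:Add1,r2:1,r3:2,r4:1
c2: issue ADD r0<-Add2 | r0:Add2,r1:Add1,r2:1,r3:2,r4:1
c3: issue SUB r1<-Add3 | r0:Add2,r1:Add3,r2:1,r3:2,r4:1
c4: CDB Add1=3; issue SUB r0<-Add1 | r0:Add1,r1:Add3,r2:1,r3:2,r4:1
c5: stall | r0:Add1,r1:Add3,r2:1,r3:2,r4:1
c6: stall | r0:Add1,r1:Add3,r2:1,r3:2,r4:1
c7: CDB Add1=-1; issue SUB r1<-Add1 | r0:-1,r1:Add1,r2:1,r3:2,r4:1
c8: CDB Add2=4; issue ADD r2<-Add2 | r0:-1,r1:Add1,r2:Add2,r3:2,r4:1
c9: CDB Add3=2; issue MUL r1<-Mul1 | r0:-1,r1:Mul1,r2:Add2,r3:2,r4:1
c10: issue SUB r1<-Add3 | r0:-1,r1:Add3,r2:Add2,r3:2,r4:1
c11: CDB Add2=2 | r0:-1,r1:Add3,r2:2,r3:2,r4:1
c12: CDB Add1=0 | r0:-1,r1:Add3,r2:2,r3:2,r4:1
c13: - | r0:-1,r1:Add3,r2:2,r3:2,r4:1
c14: - | r0:-1,r1:Add3,r2:2,r3:2,r4:1

STATUS = TAG Add3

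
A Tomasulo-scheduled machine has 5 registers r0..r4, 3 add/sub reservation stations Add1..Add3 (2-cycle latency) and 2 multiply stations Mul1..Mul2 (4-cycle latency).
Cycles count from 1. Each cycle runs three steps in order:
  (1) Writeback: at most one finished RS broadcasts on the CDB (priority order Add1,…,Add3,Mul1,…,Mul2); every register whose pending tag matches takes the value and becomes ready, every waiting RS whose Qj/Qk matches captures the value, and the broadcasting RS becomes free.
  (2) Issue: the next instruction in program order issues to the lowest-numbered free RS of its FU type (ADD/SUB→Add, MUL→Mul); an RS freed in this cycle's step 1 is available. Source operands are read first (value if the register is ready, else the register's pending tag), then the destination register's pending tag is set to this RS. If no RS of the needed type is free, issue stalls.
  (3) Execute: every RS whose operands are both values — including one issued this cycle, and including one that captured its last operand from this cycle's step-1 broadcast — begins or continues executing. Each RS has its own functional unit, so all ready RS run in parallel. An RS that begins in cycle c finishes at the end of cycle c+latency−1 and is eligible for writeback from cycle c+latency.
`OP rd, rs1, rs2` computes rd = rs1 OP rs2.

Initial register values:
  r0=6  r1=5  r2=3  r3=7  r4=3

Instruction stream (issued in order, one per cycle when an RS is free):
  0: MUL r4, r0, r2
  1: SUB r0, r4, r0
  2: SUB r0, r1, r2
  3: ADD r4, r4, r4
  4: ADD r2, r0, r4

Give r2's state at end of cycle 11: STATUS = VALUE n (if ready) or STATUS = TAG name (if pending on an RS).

c1: issue MUL r4<-Mul1 | r0:6,r1:5,r2:3,r3:7,r4:Mul1
c2: issue SUB r0<-Add1 | r0:Add1,r1:5,r2:3,r3:7,r4:Mul1
c3: issue SUB r0<-Add2 | r0:Add2,r1:5,r2:3,r3:7,r4:Mul1
c4: issue ADD r4<-Add3 | r0:Add2,r1:5,r2:3,r3:7,r4:Add3
c5: CDB Add2=2; issue ADD r2<-Add2 | r0:2,r1:5,r2:Add2,r3:7,r4:Add3
c6: CDB Mul1=18 | r0:2,r1:5,r2:Add2,r3:7,r4:Add3
c7: - | r0:2,r1:5,r2:Add2,r3:7,r4:Add3
c8: CDB Add1=12 | r0:2,r1:5,r2:Add2,r3:7,r4:Add3
c9: CDB Add3=36 | r0:2,r1:5,r2:Add2,r3:7,r4:36
c10: - | r0:2,r1:5,r2:Add2,r3:7,r4:36
c11: CDB Add2=38 | r0:2,r1:5,r2:38,r3:7,r4:36

STATUS = VALUE 38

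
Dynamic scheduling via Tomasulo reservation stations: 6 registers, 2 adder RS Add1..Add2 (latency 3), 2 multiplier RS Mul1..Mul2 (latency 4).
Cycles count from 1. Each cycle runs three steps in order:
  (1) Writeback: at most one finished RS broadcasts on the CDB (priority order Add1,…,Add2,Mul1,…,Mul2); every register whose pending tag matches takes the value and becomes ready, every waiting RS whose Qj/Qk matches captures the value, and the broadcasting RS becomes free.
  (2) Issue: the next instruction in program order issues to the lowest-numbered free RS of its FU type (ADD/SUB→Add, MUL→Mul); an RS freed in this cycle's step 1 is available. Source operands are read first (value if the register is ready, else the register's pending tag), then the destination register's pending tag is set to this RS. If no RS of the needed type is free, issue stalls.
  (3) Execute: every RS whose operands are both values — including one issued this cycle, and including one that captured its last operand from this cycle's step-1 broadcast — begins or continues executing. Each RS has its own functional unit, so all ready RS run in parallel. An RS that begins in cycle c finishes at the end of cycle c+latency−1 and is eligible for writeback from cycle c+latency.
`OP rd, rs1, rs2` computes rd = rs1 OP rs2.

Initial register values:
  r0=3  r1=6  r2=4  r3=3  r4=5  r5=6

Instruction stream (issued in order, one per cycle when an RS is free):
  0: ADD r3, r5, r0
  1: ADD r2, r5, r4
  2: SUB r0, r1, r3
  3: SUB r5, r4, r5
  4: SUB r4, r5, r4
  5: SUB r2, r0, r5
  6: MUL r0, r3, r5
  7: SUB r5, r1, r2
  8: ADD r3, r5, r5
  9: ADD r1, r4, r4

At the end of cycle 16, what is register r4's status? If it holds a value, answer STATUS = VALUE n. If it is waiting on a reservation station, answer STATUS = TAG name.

STATUS = VALUE -6

cycle 1: issue ADD r3<-Add1 // r0:3,r1:6,r2:4,r3:Add1,r4:5,r5:6
cycle 2: issue ADD r2<-Add2 // r0:3,r1:6,r2:Add2,r3:Add1,r4:5,r5:6
cycle 3: stall // r0:3,r1:6,r2:Add2,r3:Add1,r4:5,r5:6
cycle 4: CDB Add1=9; issue SUB r0<-Add1 // r0:Add1,r1:6,r2:Add2,r3:9,r4:5,r5:6
cycle 5: CDB Add2=11; issue SUB r5<-Add2 // r0:Add1,r1:6,r2:11,r3:9,r4:5,r5:Add2
cycle 6: stall // r0:Add1,r1:6,r2:11,r3:9,r4:5,r5:Add2
cycle 7: CDB Add1=-3; issue SUB r4<-Add1 // r0:-3,r1:6,r2:11,r3:9,r4:Add1,r5:Add2
cycle 8: CDB Add2=-1; issue SUB r2<-Add2 // r0:-3,r1:6,r2:Add2,r3:9,r4:Add1,r5:-1
cycle 9: issue MUL r0<-Mul1 // r0:Mul1,r1:6,r2:Add2,r3:9,r4:Add1,r5:-1
cycle 10: stall // r0:Mul1,r1:6,r2:Add2,r3:9,r4:Add1,r5:-1
cycle 11: CDB Add1=-6; issue SUB r5<-Add1 // r0:Mul1,r1:6,r2:Add2,r3:9,r4:-6,r5:Add1
cycle 12: CDB Add2=-2; issue ADD r3<-Add2 // r0:Mul1,r1:6,r2:-2,r3:Add2,r4:-6,r5:Add1
cycle 13: CDB Mul1=-9; stall // r0:-9,r1:6,r2:-2,r3:Add2,r4:-6,r5:Add1
cycle 14: stall // r0:-9,r1:6,r2:-2,r3:Add2,r4:-6,r5:Add1
cycle 15: CDB Add1=8; issue ADD r1<-Add1 // r0:-9,r1:Add1,r2:-2,r3:Add2,r4:-6,r5:8
cycle 16: - // r0:-9,r1:Add1,r2:-2,r3:Add2,r4:-6,r5:8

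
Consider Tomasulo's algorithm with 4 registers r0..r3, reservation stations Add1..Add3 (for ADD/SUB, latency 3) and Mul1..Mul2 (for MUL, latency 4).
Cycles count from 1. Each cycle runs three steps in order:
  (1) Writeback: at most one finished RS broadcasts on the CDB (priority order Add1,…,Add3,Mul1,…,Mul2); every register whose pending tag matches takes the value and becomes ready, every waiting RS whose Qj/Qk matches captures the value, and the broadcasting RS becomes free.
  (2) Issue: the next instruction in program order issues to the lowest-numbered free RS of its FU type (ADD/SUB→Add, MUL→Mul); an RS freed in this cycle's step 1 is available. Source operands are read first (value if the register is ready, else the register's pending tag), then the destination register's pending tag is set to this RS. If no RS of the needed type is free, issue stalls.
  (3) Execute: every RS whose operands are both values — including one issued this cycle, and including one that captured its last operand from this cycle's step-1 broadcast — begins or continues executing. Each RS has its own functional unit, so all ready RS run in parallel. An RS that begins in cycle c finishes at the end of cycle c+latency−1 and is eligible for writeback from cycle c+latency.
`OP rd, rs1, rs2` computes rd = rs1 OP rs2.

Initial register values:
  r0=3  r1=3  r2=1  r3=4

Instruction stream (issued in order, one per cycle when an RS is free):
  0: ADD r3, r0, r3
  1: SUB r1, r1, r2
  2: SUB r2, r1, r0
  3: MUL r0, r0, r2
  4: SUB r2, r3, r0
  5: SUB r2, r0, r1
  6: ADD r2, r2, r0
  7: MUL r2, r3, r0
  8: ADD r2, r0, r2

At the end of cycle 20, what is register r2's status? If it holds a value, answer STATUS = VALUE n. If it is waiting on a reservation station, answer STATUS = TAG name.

STATUS = VALUE -24

cycle 1: issue ADD r3<-Add1 // r0:3,r1:3,r2:1,r3:Add1
cycle 2: issue SUB r1<-Add2 // r0:3,r1:Add2,r2:1,r3:Add1
cycle 3: issue SUB r2<-Add3 // r0:3,r1:Add2,r2:Add3,r3:Add1
cycle 4: CDB Add1=7; issue MUL r0<-Mul1 // r0:Mul1,r1:Add2,r2:Add3,r3:7
cycle 5: CDB Add2=2; issue SUB r2<-Add1 // r0:Mul1,r1:2,r2:Add1,r3:7
cycle 6: issue SUB r2<-Add2 // r0:Mul1,r1:2,r2:Add2,r3:7
cycle 7: stall // r0:Mul1,r1:2,r2:Add2,r3:7
cycle 8: CDB Add3=-1; issue ADD r2<-Add3 // r0:Mul1,r1:2,r2:Add3,r3:7
cycle 9: issue MUL r2<-Mul2 // r0:Mul1,r1:2,r2:Mul2,r3:7
cycle 10: stall // r0:Mul1,r1:2,r2:Mul2,r3:7
cycle 11: stall // r0:Mul1,r1:2,r2:Mul2,r3:7
cycle 12: CDB Mul1=-3; stall // r0:-3,r1:2,r2:Mul2,r3:7
cycle 13: stall // r0:-3,r1:2,r2:Mul2,r3:7
cycle 14: stall // r0:-3,r1:2,r2:Mul2,r3:7
cycle 15: CDB Add1=10; issue ADD r2<-Add1 // r0:-3,r1:2,r2:Add1,r3:7
cycle 16: CDB Add2=-5 // r0:-3,r1:2,r2:Add1,r3:7
cycle 17: CDB Mul2=-21 // r0:-3,r1:2,r2:Add1,r3:7
cycle 18: - // r0:-3,r1:2,r2:Add1,r3:7
cycle 19: CDB Add3=-8 // r0:-3,r1:2,r2:Add1,r3:7
cycle 20: CDB Add1=-24 // r0:-3,r1:2,r2:-24,r3:7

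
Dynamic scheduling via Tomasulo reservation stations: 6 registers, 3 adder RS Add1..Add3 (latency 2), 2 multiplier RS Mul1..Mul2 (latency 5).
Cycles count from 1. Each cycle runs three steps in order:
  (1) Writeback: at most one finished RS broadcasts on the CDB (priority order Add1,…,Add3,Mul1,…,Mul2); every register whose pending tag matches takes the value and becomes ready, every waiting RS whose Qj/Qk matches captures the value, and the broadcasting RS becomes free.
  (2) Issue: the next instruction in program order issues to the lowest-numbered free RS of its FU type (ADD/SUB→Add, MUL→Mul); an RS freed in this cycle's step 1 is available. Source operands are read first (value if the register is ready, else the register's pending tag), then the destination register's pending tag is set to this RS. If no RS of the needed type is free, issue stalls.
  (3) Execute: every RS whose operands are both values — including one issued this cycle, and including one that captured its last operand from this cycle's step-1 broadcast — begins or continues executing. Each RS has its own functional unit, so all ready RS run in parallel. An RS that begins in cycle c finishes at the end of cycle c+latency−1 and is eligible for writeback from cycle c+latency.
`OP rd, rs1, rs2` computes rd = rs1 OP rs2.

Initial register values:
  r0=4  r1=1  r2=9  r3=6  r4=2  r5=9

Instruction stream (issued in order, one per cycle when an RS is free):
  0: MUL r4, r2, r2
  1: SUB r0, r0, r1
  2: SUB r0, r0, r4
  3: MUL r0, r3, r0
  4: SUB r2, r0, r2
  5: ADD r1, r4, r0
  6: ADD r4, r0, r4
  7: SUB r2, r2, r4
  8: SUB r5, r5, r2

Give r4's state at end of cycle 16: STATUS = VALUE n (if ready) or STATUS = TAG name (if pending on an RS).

STATUS = VALUE -387

c1: issue MUL r4<-Mul1 | r0:4,r1:1,r2:9,r3:6,r4:Mul1,r5:9
c2: issue SUB r0<-Add1 | r0:Add1,r1:1,r2:9,r3:6,r4:Mul1,r5:9
c3: issue SUB r0<-Add2 | r0:Add2,r1:1,r2:9,r3:6,r4:Mul1,r5:9
c4: CDB Add1=3; issue MUL r0<-Mul2 | r0:Mul2,r1:1,r2:9,r3:6,r4:Mul1,r5:9
c5: issue SUB r2<-Add1 | r0:Mul2,r1:1,r2:Add1,r3:6,r4:Mul1,r5:9
c6: CDB Mul1=81; issue ADD r1<-Add3 | r0:Mul2,r1:Add3,r2:Add1,r3:6,r4:81,r5:9
c7: stall | r0:Mul2,r1:Add3,r2:Add1,r3:6,r4:81,r5:9
c8: CDB Add2=-78; issue ADD r4<-Add2 | r0:Mul2,r1:Add3,r2:Add1,r3:6,r4:Add2,r5:9
c9: stall | r0:Mul2,r1:Add3,r2:Add1,r3:6,r4:Add2,r5:9
c10: stall | r0:Mul2,r1:Add3,r2:Add1,r3:6,r4:Add2,r5:9
c11: stall | r0:Mul2,r1:Add3,r2:Add1,r3:6,r4:Add2,r5:9
c12: stall | r0:Mul2,r1:Add3,r2:Add1,r3:6,r4:Add2,r5:9
c13: CDB Mul2=-468; stall | r0:-468,r1:Add3,r2:Add1,r3:6,r4:Add2,r5:9
c14: stall | r0:-468,r1:Add3,r2:Add1,r3:6,r4:Add2,r5:9
c15: CDB Add1=-477; issue SUB r2<-Add1 | r0:-468,r1:Add3,r2:Add1,r3:6,r4:Add2,r5:9
c16: CDB Add2=-387; issue SUB r5<-Add2 | r0:-468,r1:Add3,r2:Add1,r3:6,r4:-387,r5:Add2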